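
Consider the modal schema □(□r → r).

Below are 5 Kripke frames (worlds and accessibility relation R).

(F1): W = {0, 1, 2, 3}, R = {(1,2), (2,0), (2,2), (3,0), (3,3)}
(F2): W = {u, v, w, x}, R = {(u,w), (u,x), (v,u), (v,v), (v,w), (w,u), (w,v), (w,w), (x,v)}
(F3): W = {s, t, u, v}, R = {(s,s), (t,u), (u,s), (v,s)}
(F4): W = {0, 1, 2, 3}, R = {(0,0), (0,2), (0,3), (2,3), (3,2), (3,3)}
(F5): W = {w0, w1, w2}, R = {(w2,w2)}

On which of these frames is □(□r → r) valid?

(F5)

The schema corresponds to shift-reflexivity: ∀x ∀y (Rxy → Ryy).
(F1): fails — R20 but not R00.
(F2): fails — Rwu but not Ruu.
(F3): fails — Rtu but not Ruu.
(F4): fails — R32 but not R22.
(F5): ✓.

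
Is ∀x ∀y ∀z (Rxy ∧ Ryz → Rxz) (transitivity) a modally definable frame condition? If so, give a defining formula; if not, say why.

Definable; □q → □□q defines it

Yes: it is transitivity, defined by the 4 schema □q → □□q.
Suppose □q→□□q is valid. Take Rxy, Ryz and set V(q)={w : Rxw}. Then □q at x, so □□q at x, so □q at y, so q at z, i.e. Rxz.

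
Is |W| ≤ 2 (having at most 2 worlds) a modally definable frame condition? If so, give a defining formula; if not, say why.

Modal frame validity is preserved under disjoint unions.
Any modal formula valid on each of 3 disjoint one-world frames is valid on their disjoint union (validity is preserved under disjoint unions). Each one-world frame has |W|=1≤2, but the union has |W|=3.
So no modal formula (or set of formulas) defines exactly the |W|≤2 frames.

Not modally definable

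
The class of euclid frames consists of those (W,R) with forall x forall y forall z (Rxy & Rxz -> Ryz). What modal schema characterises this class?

The condition is the Euclidean property. The 5 schema ◇r → □◇r defines it.
Suppose ◇r→□◇r is valid. Take Rxy, Rxz and set V(r)={y}. Then ◇r at x, so □◇r at x, so ◇r at z, so some w with Rzw has r; w=y, i.e. Rzy. By symmetry of the argument, Ryz.

◇r → □◇r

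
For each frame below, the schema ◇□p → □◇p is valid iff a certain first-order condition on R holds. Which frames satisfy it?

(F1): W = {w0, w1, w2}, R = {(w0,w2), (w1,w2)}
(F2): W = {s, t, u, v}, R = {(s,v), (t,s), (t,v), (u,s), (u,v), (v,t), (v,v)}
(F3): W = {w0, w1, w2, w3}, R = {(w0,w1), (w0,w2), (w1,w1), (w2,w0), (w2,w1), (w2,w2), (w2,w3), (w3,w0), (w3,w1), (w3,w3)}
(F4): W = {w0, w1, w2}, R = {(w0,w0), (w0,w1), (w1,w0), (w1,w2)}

Frame correspondent (Sahlqvist): ∀x ∀y ∀z (Rxy ∧ Rxz → ∃w (Ryw ∧ Rzw)) — i.e. convergence.
(F1): fails — Rw0w2 and Rw0w2 but w2 and w2 have no common successor.
(F2): holds.
(F3): holds.
(F4): fails — Rw1w2 and Rw1w2 but w2 and w2 have no common successor.

(F2), (F3)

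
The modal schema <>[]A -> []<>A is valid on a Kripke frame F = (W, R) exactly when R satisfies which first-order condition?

Suppose ◇□A→□◇A is valid. Take Rxy, Rxz and set V(A)={w : Ryw}. Then □A at y so ◇□A at x, so □◇A at x, so ◇A at z, giving w with Rzw and Ryw.
The converse is a direct semantic check.
So the correspondent is convergence.

convergence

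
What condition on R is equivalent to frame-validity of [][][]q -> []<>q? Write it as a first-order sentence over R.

forall x forall z (xRz -> exists w (x R^3 w & zRw))

This is a Sahlqvist (Geach-type) schema ◇^0□^3q → □^1◇^1q.
Minimal-valuation argument: fix x; take any y with xR^0y and any z with xR^1z. Set V(q) to the set of worlds R-reachable from y in exactly 3 steps. Then □^3q holds at y, so the antecedent holds at x; validity forces ◇^1q at z, giving a w with zR^1w and yR^3w.
First-order correspondent: forall x forall z (xRz -> exists w (x R^3 w & zRw)).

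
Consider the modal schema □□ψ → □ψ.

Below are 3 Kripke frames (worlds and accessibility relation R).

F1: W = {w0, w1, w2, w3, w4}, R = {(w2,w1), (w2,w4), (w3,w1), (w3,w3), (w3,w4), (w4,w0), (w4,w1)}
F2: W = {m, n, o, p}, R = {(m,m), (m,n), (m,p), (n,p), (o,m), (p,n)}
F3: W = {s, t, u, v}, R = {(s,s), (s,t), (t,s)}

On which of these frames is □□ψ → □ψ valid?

F3

This is the axiom for density; its first-order frame correspondent is ∀x ∀y (Rxy → ∃z (Rxz ∧ Rzy)).
F1: fails — Rw2w4 but no z with Rw2z and Rzw4.
F2: fails — Rpn but no z with Rpz and Rzn.
F3: holds.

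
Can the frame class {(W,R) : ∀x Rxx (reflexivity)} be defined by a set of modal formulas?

This is a Sahlqvist condition; the T axiom □p → p defines it.

Yes, by □p → p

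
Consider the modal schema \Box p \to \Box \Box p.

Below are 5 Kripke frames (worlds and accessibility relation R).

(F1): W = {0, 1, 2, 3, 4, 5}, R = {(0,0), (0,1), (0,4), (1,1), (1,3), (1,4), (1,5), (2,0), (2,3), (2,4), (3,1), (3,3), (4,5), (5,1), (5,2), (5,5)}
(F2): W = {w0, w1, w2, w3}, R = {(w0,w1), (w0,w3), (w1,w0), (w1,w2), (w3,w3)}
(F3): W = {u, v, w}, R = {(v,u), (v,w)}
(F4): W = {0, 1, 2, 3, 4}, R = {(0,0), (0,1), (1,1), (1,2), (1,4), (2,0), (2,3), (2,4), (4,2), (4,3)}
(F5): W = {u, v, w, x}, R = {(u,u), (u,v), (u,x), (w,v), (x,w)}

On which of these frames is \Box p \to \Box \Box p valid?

This is the axiom for transitivity; its first-order frame correspondent is \forall x \forall y \forall z (Rxy \wedge Ryz \to Rxz).
(F1): fails — R31 and R14 but not R34.
(F2): fails — Rw1w0 and Rw0w1 but not Rw1w1.
(F3): ✓.
(F4): fails — R12 and R20 but not R10.
(F5): fails — Rxw and Rwv but not Rxv.

(F3)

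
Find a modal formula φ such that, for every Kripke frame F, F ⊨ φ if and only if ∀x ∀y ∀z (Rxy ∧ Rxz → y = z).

◇s → □s

The condition is partial functionality. The CD schema ◇s → □s defines it.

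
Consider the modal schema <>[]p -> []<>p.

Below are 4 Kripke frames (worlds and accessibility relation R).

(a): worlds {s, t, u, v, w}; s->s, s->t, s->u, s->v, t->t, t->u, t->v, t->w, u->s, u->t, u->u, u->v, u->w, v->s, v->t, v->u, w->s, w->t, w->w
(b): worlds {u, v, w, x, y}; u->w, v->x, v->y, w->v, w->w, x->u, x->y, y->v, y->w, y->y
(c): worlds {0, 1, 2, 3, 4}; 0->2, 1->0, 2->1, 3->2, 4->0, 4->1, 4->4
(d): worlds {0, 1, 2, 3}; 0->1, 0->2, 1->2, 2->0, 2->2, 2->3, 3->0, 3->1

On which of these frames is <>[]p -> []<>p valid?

(a), (d)

The schema corresponds to convergence: forall x forall y forall z (Rxy & Rxz -> exists w (Ryw & Rzw)).
(a): condition met.
(b): fails — Rww and Rwv but w and v have no common successor.
(c): fails — R40 and R44 but 0 and 4 have no common successor.
(d): condition met.
Valid on: (a), (d).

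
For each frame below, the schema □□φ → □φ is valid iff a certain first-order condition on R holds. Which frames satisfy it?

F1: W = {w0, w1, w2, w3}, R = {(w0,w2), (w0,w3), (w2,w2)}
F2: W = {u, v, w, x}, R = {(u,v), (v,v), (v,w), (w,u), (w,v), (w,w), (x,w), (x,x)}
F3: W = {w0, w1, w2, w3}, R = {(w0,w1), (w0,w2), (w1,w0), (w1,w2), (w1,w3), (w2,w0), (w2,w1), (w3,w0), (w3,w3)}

F2, F3

Frame correspondent (Sahlqvist): ∀x ∀y (Rxy → ∃z (Rxz ∧ Rzy)) — i.e. density.
F1: fails — Rw0w3 but no z with Rw0z and Rzw3.
F2: satisfies the condition.
F3: satisfies the condition.
Valid on: F2, F3.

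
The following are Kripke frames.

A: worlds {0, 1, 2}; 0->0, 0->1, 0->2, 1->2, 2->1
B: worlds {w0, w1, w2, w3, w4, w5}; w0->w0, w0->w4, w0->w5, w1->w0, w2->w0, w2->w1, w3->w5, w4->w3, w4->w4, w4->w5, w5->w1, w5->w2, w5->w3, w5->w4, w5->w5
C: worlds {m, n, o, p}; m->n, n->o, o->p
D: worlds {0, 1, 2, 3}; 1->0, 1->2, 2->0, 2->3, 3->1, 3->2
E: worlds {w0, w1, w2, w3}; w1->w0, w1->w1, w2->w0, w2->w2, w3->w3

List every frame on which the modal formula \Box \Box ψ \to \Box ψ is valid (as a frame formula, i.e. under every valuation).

This is the axiom for density; its first-order frame correspondent is \forall x \forall y (Rxy \to \exists z (Rxz \wedge Rzy)).
A: fails — R12 but no z with R1z and Rz2.
B: fails — Rw2w1 but no z with Rw2z and Rzw1.
C: fails — Rno but no z with Rnz and Rzo.
D: fails — R31 but no z with R3z and Rz1.
E: ✓.

E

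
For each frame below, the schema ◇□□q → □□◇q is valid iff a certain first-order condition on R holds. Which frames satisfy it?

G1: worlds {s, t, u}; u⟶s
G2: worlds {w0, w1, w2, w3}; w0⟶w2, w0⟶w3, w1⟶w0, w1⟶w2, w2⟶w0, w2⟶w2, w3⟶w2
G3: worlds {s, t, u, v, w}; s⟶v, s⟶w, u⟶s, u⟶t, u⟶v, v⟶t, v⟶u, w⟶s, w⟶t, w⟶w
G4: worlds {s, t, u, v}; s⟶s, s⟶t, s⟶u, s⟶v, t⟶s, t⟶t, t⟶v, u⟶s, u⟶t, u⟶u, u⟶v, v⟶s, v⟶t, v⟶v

This is the axiom for a generalized confluence (Geach) condition; its first-order frame correspondent is ∀x ∀y ∀z ((xRy ∧ xR²z) → ∃w (yR²w ∧ zRw)).
G1: holds.
G2: holds.
G3: fails — sRv, sR²t but no w* with vR²w* and tRw*.
G4: holds.

G1, G2, G4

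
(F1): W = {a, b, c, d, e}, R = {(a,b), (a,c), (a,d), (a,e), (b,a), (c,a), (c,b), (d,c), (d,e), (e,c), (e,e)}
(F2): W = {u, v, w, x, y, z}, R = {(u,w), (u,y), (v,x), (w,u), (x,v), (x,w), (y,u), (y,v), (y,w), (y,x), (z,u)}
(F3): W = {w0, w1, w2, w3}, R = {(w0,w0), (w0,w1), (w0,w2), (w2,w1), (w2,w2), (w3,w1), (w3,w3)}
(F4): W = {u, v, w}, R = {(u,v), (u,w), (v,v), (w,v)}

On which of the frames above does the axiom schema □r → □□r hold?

(F3), (F4)

This is the axiom for transitivity; its first-order frame correspondent is ∀x ∀y ∀z (Rxy ∧ Ryz → Rxz).
(F1): fails — Rdc and Rcb but not Rdb.
(F2): fails — Rxw and Rwu but not Rxu.
(F3): holds.
(F4): holds.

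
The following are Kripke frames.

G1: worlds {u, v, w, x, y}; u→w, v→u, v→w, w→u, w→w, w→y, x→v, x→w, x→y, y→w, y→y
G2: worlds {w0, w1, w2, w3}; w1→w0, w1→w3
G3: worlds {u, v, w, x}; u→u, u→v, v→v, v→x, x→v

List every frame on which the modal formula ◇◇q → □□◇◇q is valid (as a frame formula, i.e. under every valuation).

This is the axiom for a generalized confluence (Geach) condition; its first-order frame correspondent is ∀x ∀y ∀z ((xR²y ∧ xR²z) → ∃w (y = w ∧ zR²w)).
G1: holds.
G2: holds.
G3: fails — uR²u, uR²v but no t with u=t and vR²t.
Valid on: G1, G2.

G1, G2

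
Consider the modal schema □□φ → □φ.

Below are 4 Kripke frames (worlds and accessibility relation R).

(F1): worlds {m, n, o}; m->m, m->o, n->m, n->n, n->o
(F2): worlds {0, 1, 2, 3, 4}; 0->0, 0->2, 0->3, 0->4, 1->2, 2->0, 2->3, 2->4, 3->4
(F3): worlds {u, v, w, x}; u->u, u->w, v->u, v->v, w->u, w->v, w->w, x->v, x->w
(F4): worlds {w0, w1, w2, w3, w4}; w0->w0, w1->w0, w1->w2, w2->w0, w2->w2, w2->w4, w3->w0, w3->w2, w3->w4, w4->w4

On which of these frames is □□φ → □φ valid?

(F1), (F3), (F4)

The schema corresponds to density: ∀x ∀y (Rxy → ∃z (Rxz ∧ Rzy)).
(F1): satisfies the condition.
(F2): fails — R34 but no z with R3z and Rz4.
(F3): satisfies the condition.
(F4): satisfies the condition.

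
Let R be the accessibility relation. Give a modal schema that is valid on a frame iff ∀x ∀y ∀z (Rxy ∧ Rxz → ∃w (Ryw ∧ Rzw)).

A defining formula is ◇□ψ → □◇ψ (the .2 axiom).
Suppose ◇□ψ→□◇ψ is valid. Take Rxy, Rxz and set V(ψ)={w : Ryw}. Then □ψ at y so ◇□ψ at x, so □◇ψ at x, so ◇ψ at z, giving w with Rzw and Ryw.

◇□ψ → □◇ψ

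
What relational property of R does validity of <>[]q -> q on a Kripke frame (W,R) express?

Replacing q by ¬q and contraposing gives the equivalent schema q → □◇q.
Suppose q→□◇q is valid. Take Rxy and set V(q)={x}. Then q at x, so □◇q at x, so ◇q at y, so some z with Ryz has q; z=x, i.e. Ryx.

Symmetry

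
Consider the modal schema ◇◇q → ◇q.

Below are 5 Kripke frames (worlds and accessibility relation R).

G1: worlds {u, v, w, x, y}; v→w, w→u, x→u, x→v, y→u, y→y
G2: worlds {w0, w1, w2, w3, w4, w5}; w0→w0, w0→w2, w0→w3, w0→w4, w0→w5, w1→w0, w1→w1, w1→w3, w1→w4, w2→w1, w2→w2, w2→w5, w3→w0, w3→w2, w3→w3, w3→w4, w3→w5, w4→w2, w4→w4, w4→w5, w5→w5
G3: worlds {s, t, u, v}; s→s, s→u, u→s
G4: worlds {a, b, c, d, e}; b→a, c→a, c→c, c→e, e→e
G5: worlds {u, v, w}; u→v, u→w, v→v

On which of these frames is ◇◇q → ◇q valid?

G4, G5

Frame correspondent (Sahlqvist): ∀x ∀y ∀z (Rxy ∧ Ryz → Rxz) — i.e. transitivity.
G1: fails — Rvw and Rwu but not Rvu.
G2: fails — Rw1w3 and Rw3w5 but not Rw1w5.
G3: fails — Rus and Rsu but not Ruu.
G4: holds.
G5: holds.
Valid on: G4, G5.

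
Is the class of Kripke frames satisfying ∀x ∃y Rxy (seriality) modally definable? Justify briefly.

Yes: it is seriality, defined by the D schema □r → ◇r.
Suppose □r→◇r is valid. At any x set V(r)=W. Then □r at x, so ◇r at x, so x has a successor.

Definable; □r → ◇r defines it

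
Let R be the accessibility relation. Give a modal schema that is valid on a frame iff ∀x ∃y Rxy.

□q → ◇q

The condition is seriality. The D schema □q → ◇q defines it.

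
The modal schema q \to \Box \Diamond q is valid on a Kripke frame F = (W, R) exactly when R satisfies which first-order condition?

This schema is the B axiom.
It corresponds to symmetry: \forall x \forall y (Rxy \to Ryx).

Symmetry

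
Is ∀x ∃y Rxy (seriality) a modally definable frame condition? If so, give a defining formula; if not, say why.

Definable; □q → ◇q defines it

Yes: it is seriality, defined by the D schema □q → ◇q.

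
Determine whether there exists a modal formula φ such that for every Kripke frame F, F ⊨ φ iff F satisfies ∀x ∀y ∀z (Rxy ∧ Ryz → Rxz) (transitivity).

This is a Sahlqvist condition; the 4 axiom □q → □□q defines it.

Yes — defined by □q → □□q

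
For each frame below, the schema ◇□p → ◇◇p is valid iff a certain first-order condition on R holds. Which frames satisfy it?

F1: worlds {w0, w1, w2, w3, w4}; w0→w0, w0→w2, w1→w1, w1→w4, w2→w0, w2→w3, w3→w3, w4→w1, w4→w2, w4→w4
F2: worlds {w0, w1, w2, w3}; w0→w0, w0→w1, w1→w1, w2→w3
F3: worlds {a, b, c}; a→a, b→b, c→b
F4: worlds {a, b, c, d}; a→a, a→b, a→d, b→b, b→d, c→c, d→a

This is the axiom for a generalized confluence (Geach) condition; its first-order frame correspondent is ∀x ∀y (xRy → ∃w (yRw ∧ xR²w)).
F1: ✓.
F2: fails — w2Rw3 but no w with w3Rw and w2R²w.
F3: ✓.
F4: ✓.
Valid on: F1, F3, F4.

F1, F3, F4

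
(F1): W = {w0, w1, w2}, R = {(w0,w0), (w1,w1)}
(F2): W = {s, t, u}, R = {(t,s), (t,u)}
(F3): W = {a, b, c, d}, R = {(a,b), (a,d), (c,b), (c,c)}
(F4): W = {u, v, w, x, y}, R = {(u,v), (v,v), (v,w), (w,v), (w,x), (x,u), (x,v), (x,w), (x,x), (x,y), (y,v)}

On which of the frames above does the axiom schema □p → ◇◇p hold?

The schema corresponds to a generalized confluence (Geach) condition: ∀x ∃w (xRw ∧ xR²w).
(F1): fails — at w2 but no w with w2Rw and w2R²w.
(F2): fails — at s but no w with sRw and sR²w.
(F3): fails — at a but no w with aRw and aR²w.
(F4): satisfies the condition.
Valid on: (F4).

(F4)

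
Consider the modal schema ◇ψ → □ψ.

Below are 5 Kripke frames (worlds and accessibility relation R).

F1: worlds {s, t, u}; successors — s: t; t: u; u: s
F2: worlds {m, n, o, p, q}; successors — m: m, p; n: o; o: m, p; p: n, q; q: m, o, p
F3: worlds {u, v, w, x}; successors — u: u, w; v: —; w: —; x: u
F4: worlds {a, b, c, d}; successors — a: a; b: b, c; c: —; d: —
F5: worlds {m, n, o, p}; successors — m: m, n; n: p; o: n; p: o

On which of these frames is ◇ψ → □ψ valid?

The schema corresponds to partial functionality: ∀x ∀y ∀z (Rxy ∧ Rxz → y = z).
F1: satisfies the condition.
F2: fails — m sees both m and p.
F3: fails — u sees both u and w.
F4: fails — b sees both b and c.
F5: fails — m sees both m and n.
Valid on: F1.

F1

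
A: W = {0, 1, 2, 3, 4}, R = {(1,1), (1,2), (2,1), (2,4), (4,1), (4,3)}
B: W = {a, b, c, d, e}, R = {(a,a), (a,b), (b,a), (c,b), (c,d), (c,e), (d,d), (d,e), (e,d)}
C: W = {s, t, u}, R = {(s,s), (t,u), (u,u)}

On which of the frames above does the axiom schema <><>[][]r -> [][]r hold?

This is the axiom for a generalized confluence (Geach) condition; its first-order frame correspondent is forall x forall y forall z ((x R^2 y & x R^2 z) -> exists w (y R^2 w & z = w)).
A: fails — 1R²2, 1R²4 but no w with 2R²w and 4=w.
B: fails — cR²a, cR²d but no w with aR²w and d=w.
C: ✓.

C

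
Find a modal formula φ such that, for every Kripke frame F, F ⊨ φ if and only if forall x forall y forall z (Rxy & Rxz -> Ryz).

A defining formula is ◇p → □◇p (the 5 axiom).

◇p → □◇p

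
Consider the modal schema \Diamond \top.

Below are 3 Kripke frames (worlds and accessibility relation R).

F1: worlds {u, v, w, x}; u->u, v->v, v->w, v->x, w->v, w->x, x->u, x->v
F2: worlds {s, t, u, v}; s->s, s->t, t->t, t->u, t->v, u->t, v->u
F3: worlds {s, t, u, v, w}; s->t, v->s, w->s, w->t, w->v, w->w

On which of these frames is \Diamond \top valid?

F1, F2

Frame correspondent (Sahlqvist): \forall x \exists y Rxy — i.e. seriality.
F1: satisfies the condition.
F2: satisfies the condition.
F3: fails — world t has no successor.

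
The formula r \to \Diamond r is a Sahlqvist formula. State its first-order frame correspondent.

This is a form of the T axiom.
It corresponds to reflexivity: \forall x Rxx.

reflexivity: \forall x Rxx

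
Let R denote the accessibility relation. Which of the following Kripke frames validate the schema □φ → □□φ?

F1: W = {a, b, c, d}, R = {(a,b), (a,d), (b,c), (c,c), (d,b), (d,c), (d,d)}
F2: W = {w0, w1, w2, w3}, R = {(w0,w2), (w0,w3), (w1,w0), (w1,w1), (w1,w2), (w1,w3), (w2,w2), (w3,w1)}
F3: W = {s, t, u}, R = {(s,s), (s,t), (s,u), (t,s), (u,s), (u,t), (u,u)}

none

The schema corresponds to transitivity: ∀x ∀y ∀z (Rxy ∧ Ryz → Rxz).
F1: fails — Rab and Rbc but not Rac.
F2: fails — Rw3w1 and Rw1w2 but not Rw3w2.
F3: fails — Rts and Rsu but not Rtu.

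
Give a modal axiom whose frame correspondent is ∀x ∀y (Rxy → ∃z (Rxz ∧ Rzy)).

This is density; the standard corresponding axiom is C4: □□r → □r.
Suppose □□r→□r is valid. Take Rxy and set V(r)={w : xR²w}. Then □□r at x, so □r at x, so r at y, i.e. ∃z(Rxz∧Rzy).

□□r → □r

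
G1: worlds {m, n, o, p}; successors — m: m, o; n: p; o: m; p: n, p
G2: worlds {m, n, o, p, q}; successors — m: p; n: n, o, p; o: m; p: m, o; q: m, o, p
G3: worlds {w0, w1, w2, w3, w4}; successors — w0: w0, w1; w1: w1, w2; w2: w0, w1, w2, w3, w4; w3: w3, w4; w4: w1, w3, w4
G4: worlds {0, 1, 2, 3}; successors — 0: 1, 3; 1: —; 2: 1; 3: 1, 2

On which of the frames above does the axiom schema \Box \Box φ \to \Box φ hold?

The schema corresponds to density: \forall x \forall y (Rxy \to \exists z (Rxz \wedge Rzy)).
G1: satisfies the condition.
G2: fails — Rom but no z with Roz and Rzm.
G3: satisfies the condition.
G4: fails — R32 but no z with R3z and Rz2.
Valid on: G1, G3.

G1, G3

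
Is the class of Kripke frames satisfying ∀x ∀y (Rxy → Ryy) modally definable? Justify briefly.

This is a Sahlqvist condition; the T□ axiom □(□r → r) defines it.

Yes — defined by □(□r → r)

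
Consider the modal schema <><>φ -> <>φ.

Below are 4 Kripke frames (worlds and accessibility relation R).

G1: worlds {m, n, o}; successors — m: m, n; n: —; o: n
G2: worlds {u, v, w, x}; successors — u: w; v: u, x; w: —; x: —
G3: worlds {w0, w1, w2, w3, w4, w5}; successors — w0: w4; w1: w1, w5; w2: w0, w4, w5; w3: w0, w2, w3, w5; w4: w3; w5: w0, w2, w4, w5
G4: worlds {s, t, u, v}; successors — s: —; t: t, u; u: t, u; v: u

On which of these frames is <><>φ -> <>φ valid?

The schema corresponds to transitivity: forall x forall y forall z (Rxy & Ryz -> Rxz).
G1: condition met.
G2: fails — Rvu and Ruw but not Rvw.
G3: fails — Rw1w5 and Rw5w2 but not Rw1w2.
G4: fails — Rvu and Rut but not Rvt.

G1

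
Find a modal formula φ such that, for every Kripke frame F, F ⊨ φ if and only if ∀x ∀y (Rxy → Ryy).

This is shift-reflexivity; the standard corresponding axiom is T□: □(□ψ → ψ).
Suppose □(□ψ→ψ) is valid. Take Rxy and set V(ψ)={w : Ryw}. Then at y, □ψ holds; since □(□ψ→ψ) at x, □ψ→ψ at y, so ψ at y, i.e. Ryy.

□(□ψ → ψ)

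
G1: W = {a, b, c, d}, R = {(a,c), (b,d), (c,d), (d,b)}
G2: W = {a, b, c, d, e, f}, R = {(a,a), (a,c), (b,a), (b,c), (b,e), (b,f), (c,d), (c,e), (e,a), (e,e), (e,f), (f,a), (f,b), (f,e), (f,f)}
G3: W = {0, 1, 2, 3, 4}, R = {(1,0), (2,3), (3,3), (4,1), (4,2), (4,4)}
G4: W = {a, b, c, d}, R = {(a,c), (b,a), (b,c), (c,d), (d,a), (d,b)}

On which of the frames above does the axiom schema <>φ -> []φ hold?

G1

This is the axiom for partial functionality; its first-order frame correspondent is forall x forall y forall z (Rxy & Rxz -> y = z).
G1: ✓.
G2: fails — a sees both a and c.
G3: fails — 4 sees both 1 and 2.
G4: fails — b sees both a and c.
Valid on: G1.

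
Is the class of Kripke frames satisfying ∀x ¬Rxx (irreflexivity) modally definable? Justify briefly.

No — not modally definable

Modal frame validity is preserved under surjective bounded morphisms.
The 5-cycle (worlds 0,1,2,3,4 with 0→1→2→3→4→0) is irreflexive, and the map sending every world to a single reflexive point • is a surjective bounded morphism (forth: every edge maps to (•,•); back: every world has a successor). So any modal formula valid on the 5-cycle is also valid on the reflexive point, which is not irreflexive.
So the class is not modally definable.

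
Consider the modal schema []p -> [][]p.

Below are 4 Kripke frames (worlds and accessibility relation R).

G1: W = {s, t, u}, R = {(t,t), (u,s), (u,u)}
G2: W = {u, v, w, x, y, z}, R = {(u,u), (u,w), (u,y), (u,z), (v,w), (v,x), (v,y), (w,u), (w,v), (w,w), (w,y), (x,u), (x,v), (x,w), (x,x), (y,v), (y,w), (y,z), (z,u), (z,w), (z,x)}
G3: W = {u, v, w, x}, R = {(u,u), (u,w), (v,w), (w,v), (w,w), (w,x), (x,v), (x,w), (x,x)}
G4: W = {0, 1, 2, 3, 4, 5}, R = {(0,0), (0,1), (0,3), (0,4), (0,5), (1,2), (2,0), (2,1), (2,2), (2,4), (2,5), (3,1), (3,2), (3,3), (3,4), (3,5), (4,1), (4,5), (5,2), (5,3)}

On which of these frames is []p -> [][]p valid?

The schema corresponds to transitivity: forall x forall y forall z (Rxy & Ryz -> Rxz).
G1: condition met.
G2: fails — Ruy and Ryv but not Ruv.
G3: fails — Ruw and Rwx but not Rux.
G4: fails — R53 and R34 but not R54.

G1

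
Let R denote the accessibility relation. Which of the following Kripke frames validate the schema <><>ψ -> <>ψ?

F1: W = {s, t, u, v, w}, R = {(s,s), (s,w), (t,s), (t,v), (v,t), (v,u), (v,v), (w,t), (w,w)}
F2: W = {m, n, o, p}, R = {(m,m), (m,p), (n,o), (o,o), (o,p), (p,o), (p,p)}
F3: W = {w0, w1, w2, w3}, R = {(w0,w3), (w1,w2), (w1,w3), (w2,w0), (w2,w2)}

The schema corresponds to transitivity: forall x forall y forall z (Rxy & Ryz -> Rxz).
F1: fails — Rwt and Rtv but not Rwv.
F2: fails — Rno and Rop but not Rnp.
F3: fails — Rw1w2 and Rw2w0 but not Rw1w0.
Valid on no frame.

none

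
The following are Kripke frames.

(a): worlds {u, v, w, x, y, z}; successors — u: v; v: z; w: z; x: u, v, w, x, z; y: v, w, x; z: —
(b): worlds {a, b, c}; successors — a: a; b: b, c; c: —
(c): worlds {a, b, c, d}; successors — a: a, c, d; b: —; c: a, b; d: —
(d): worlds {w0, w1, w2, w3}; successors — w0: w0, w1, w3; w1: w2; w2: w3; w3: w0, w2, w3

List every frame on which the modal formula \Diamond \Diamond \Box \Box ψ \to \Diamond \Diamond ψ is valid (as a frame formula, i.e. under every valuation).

(d)

This is the axiom for a generalized confluence (Geach) condition; its first-order frame correspondent is \forall x \forall y (x R^2 y \to \exists w (y R^2 w \wedge x R^2 w)).
(a): fails — uR²z but no t with zR²t and uR²t.
(b): fails — bR²c but no w with cR²w and bR²w.
(c): fails — aR²b but no w with bR²w and aR²w.
(d): satisfies the condition.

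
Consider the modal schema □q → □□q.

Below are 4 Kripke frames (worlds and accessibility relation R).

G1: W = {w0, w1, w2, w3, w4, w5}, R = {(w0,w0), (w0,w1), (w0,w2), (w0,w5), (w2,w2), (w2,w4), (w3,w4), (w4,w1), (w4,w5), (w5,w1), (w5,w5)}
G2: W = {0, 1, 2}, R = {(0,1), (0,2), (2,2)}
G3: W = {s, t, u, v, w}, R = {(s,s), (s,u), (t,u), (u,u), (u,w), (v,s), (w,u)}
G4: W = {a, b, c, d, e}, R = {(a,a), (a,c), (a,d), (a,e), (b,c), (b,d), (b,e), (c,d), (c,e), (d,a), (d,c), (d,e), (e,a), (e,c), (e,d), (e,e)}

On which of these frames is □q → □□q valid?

G2

This is the axiom for transitivity; its first-order frame correspondent is ∀x ∀y ∀z (Rxy ∧ Ryz → Rxz).
G1: fails — Rw2w4 and Rw4w5 but not Rw2w5.
G2: ✓.
G3: fails — Rwu and Ruw but not Rww.
G4: fails — Rcd and Rdc but not Rcc.
Valid on: G2.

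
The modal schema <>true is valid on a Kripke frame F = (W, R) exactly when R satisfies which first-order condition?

◇⊤ holds at w iff w has a successor, so frame-validity of ◇⊤ is exactly seriality. Equivalently via □A → ◇A:
Suppose □A→◇A is valid. At any x set V(A)=W. Then □A at x, so ◇A at x, so x has a successor.

Seriality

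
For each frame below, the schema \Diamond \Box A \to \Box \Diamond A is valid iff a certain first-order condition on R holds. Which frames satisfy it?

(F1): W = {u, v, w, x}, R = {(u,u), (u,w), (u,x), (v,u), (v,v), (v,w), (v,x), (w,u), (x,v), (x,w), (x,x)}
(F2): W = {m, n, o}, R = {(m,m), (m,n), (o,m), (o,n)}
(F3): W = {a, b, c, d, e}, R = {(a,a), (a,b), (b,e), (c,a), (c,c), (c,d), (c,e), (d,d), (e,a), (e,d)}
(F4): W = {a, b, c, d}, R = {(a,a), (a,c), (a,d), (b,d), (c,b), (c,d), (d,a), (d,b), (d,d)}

Frame correspondent (Sahlqvist): \forall x \forall y \forall z (Rxy \wedge Rxz \to \exists w (Ryw \wedge Rzw)) — i.e. convergence.
(F1): fails — Ruw and Rux but w and x have no common successor.
(F2): fails — Rmn and Rmn but n and n have no common successor.
(F3): fails — Rab and Raa but b and a have no common successor.
(F4): ✓.
Valid on: (F4).

(F4)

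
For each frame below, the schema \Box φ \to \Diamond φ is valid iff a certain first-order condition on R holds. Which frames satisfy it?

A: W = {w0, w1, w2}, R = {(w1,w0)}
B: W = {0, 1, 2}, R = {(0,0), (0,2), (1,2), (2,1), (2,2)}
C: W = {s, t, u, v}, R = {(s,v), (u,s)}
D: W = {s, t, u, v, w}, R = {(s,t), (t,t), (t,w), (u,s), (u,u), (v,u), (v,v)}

The schema corresponds to seriality: \forall x \exists y Rxy.
A: fails — world w0 has no successor.
B: ✓.
C: fails — world t has no successor.
D: fails — world w has no successor.

B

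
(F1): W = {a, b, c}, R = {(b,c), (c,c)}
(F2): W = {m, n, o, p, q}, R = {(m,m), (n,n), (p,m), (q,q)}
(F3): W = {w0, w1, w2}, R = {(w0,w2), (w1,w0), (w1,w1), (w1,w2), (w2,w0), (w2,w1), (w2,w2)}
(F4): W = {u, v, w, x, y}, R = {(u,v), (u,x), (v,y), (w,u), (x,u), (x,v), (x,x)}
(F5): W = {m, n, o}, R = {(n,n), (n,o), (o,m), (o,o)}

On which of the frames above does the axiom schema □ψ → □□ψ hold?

The schema corresponds to transitivity: ∀x ∀y ∀z (Rxy ∧ Ryz → Rxz).
(F1): holds.
(F2): holds.
(F3): fails — Rw0w2 and Rw2w1 but not Rw0w1.
(F4): fails — Ruv and Rvy but not Ruy.
(F5): fails — Rno and Rom but not Rnm.
Valid on: (F1), (F2).

(F1), (F2)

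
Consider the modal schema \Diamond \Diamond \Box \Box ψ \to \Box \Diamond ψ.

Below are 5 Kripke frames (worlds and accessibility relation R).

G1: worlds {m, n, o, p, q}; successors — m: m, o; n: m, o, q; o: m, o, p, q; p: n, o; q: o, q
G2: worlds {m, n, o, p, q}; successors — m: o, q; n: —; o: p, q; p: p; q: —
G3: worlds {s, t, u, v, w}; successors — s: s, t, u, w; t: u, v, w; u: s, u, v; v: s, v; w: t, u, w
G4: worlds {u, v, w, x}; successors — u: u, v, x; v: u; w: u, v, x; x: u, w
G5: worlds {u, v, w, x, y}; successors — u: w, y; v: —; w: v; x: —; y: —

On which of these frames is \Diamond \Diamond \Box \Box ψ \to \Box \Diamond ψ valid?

Frame correspondent (Sahlqvist): \forall x \forall y \forall z ((x R^2 y \wedge xRz) \to \exists w (y R^2 w \wedge zRw)) — i.e. a generalized confluence (Geach) condition.
G1: holds.
G2: fails — mR²p, mRq but no w with pR²w and qRw.
G3: holds.
G4: holds.
G5: fails — uR²v, uRw but no t with vR²t and wRt.

G1, G3, G4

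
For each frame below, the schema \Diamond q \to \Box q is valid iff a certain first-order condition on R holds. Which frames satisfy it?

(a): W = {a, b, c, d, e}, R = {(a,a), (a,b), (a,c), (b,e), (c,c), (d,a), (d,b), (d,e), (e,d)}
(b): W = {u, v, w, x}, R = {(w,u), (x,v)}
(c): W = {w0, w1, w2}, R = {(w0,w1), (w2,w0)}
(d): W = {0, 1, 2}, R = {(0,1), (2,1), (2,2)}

This is the axiom for partial functionality; its first-order frame correspondent is \forall x \forall y \forall z (Rxy \wedge Rxz \to y = z).
(a): fails — a sees both a and b.
(b): satisfies the condition.
(c): satisfies the condition.
(d): fails — 2 sees both 1 and 2.
Valid on: (b), (c).

(b), (c)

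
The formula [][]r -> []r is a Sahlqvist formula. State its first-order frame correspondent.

This is the C4 axiom.
Its frame correspondent is density — forall x forall y (Rxy -> exists z (Rxz & Rzy)).

Density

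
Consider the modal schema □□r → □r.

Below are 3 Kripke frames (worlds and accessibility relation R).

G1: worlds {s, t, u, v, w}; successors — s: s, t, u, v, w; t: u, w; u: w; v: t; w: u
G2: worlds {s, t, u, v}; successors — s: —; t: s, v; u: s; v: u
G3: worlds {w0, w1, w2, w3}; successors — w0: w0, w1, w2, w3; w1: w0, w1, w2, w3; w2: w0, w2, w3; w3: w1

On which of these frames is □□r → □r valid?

G3

This is the axiom for density; its first-order frame correspondent is ∀x ∀y (Rxy → ∃z (Rxz ∧ Rzy)).
G1: fails — Ruw but no z with Ruz and Rzw.
G2: fails — Rus but no z with Ruz and Rzs.
G3: condition met.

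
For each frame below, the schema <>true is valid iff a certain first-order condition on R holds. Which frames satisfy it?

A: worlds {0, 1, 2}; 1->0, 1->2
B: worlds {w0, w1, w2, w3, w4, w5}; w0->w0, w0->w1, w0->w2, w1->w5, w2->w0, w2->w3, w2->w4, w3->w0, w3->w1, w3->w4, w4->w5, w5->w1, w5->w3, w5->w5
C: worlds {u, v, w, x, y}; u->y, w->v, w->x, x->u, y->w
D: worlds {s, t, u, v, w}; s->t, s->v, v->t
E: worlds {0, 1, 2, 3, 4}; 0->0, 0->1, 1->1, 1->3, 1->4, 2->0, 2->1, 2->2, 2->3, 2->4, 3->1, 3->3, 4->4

The schema corresponds to seriality: forall x exists y Rxy.
A: fails — world 0 has no successor.
B: condition met.
C: fails — world v has no successor.
D: fails — world t has no successor.
E: condition met.
Valid on: B, E.

B, E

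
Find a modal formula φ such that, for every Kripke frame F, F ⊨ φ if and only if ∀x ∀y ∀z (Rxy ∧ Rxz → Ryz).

◇r → □◇r

A defining formula is ◇r → □◇r (the 5 axiom).
Suppose ◇r→□◇r is valid. Take Rxy, Rxz and set V(r)={y}. Then ◇r at x, so □◇r at x, so ◇r at z, so some w with Rzw has r; w=y, i.e. Rzy. By symmetry of the argument, Ryz.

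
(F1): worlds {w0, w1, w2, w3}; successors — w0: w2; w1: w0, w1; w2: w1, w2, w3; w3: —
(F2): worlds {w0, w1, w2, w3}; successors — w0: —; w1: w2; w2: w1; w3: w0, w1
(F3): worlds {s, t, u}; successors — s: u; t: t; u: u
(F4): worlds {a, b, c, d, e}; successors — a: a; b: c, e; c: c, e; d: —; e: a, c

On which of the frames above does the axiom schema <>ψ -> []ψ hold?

(F3)

Frame correspondent (Sahlqvist): forall x forall y forall z (Rxy & Rxz -> y = z) — i.e. partial functionality.
(F1): fails — w1 sees both w0 and w1.
(F2): fails — w3 sees both w0 and w1.
(F3): condition met.
(F4): fails — b sees both c and e.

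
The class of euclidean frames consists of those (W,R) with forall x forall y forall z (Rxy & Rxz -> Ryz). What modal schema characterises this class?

◇ψ → □◇ψ

This is the Euclidean property; the standard corresponding axiom is 5: ◇ψ → □◇ψ.
Suppose ◇ψ→□◇ψ is valid. Take Rxy, Rxz and set V(ψ)={y}. Then ◇ψ at x, so □◇ψ at x, so ◇ψ at z, so some w with Rzw has ψ; w=y, i.e. Rzy. By symmetry of the argument, Ryz.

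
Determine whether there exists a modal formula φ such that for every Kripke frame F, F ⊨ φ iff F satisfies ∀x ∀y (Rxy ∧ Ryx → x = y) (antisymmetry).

No

If a class were modally definable it would be closed under surjective bounded morphisms (Goldblatt–Thomason).
The 6-cycle (worlds w0,w1,w2,w3,w4,w5 with w0→w1→w2→w3→w4→w5→w0) is antisymmetric. Sending even-indexed worlds to a and odd-indexed worlds to b is a surjective bounded morphism onto the two-world frame with a↔b, which is not antisymmetric.
So no modal formula (or set of formulas) defines exactly the antisymmetric frames.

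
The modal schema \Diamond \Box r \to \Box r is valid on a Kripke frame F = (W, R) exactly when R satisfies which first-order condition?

Equivalently (dual form): ◇r → □◇r.
Suppose ◇r→□◇r is valid. Take Rxy, Rxz and set V(r)={y}. Then ◇r at x, so □◇r at x, so ◇r at z, so some w with Rzw has r; w=y, i.e. Rzy. By symmetry of the argument, Ryz.
Conversely, any frame satisfying \forall x \forall y \forall z (Rxy \wedge Rxz \to Ryz) validates the schema.
Frame condition: \forall x \forall y \forall z (Rxy \wedge Rxz \to Ryz).

the Euclidean property: \forall x \forall y \forall z (Rxy \wedge Rxz \to Ryz)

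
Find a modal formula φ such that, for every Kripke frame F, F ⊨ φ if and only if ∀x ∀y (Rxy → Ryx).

A defining formula is p → □◇p (the B axiom).
Suppose p→□◇p is valid. Take Rxy and set V(p)={x}. Then p at x, so □◇p at x, so ◇p at y, so some z with Ryz has p; z=x, i.e. Ryx.

p → □◇p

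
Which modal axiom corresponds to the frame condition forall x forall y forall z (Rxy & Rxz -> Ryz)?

◇s → □◇s

A defining formula is ◇s → □◇s (the 5 axiom).
Suppose ◇s→□◇s is valid. Take Rxy, Rxz and set V(s)={y}. Then ◇s at x, so □◇s at x, so ◇s at z, so some w with Rzw has s; w=y, i.e. Rzy. By symmetry of the argument, Ryz.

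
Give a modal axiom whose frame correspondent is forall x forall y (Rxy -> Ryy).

The condition is shift-reflexivity. The T□ schema □(□r → r) defines it.
Suppose □(□r→r) is valid. Take Rxy and set V(r)={w : Ryw}. Then at y, □r holds; since □(□r→r) at x, □r→r at y, so r at y, i.e. Ryy.

□(□r → r)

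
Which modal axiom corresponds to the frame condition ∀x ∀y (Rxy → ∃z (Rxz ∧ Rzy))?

A defining formula is □□s → □s (the C4 axiom).
Suppose □□s→□s is valid. Take Rxy and set V(s)={w : xR²w}. Then □□s at x, so □s at x, so s at y, i.e. ∃z(Rxz∧Rzy).

□□s → □s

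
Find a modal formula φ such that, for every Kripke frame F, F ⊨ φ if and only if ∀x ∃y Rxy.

A defining formula is □p → ◇p (the D axiom).
Suppose □p→◇p is valid. At any x set V(p)=W. Then □p at x, so ◇p at x, so x has a successor.

□p → ◇p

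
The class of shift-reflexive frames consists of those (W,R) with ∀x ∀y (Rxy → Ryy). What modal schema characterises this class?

A defining formula is □(□r → r) (the T□ axiom).
Suppose □(□r→r) is valid. Take Rxy and set V(r)={w : Ryw}. Then at y, □r holds; since □(□r→r) at x, □r→r at y, so r at y, i.e. Ryy.

□(□r → r)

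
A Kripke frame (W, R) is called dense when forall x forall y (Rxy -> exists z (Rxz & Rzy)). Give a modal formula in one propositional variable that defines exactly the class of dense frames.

□□r → □r

A defining formula is □□r → □r (the C4 axiom).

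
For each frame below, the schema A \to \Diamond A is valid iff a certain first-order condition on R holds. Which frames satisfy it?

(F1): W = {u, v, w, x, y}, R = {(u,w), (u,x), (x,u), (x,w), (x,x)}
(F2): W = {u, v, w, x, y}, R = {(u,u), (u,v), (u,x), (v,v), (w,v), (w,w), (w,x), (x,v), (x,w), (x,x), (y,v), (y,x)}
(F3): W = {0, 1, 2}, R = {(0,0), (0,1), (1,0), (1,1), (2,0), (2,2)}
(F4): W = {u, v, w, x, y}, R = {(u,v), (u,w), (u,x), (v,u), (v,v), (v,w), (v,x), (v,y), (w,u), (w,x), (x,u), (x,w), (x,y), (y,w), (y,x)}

Frame correspondent (Sahlqvist): \forall x Rxx — i.e. reflexivity.
(F1): fails — world u does not see itself.
(F2): fails — world y does not see itself.
(F3): ✓.
(F4): fails — world u does not see itself.

(F3)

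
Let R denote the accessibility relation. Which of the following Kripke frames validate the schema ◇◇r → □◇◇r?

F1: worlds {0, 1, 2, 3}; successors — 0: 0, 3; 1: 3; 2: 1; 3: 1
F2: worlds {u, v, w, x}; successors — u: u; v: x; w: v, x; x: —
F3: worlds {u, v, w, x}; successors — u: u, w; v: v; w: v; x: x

This is the axiom for a generalized confluence (Geach) condition; its first-order frame correspondent is ∀x ∀y ∀z ((xR²y ∧ xRz) → ∃w (y = w ∧ zR²w)).
F1: fails — 0R²0, 0R3 but no w with 0=w and 3R²w.
F2: fails — wR²x, wRv but no t with x=t and vR²t.
F3: fails — uR²u, uRw but no t with u=t and wR²t.

none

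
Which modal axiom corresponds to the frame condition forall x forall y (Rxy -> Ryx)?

q → □◇q

The condition is symmetry. The B schema q → □◇q defines it.
Suppose q→□◇q is valid. Take Rxy and set V(q)={x}. Then q at x, so □◇q at x, so ◇q at y, so some z with Ryz has q; z=x, i.e. Ryx.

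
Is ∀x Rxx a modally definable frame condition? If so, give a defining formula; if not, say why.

Yes — defined by □p → p

This is a Sahlqvist condition; the T axiom □p → p defines it.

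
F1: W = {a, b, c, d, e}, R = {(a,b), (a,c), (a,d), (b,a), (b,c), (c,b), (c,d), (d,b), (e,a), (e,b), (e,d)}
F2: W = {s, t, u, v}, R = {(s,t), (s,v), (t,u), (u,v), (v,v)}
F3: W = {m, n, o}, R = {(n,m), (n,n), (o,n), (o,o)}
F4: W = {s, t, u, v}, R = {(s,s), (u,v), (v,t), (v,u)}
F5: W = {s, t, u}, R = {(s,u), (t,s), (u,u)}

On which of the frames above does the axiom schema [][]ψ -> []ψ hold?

F3

This is the axiom for density; its first-order frame correspondent is forall x forall y (Rxy -> exists z (Rxz & Rzy)).
F1: fails — Rcd but no z with Rcz and Rzd.
F2: fails — Rtu but no z with Rtz and Rzu.
F3: satisfies the condition.
F4: fails — Rvt but no z with Rvz and Rzt.
F5: fails — Rts but no z with Rtz and Rzs.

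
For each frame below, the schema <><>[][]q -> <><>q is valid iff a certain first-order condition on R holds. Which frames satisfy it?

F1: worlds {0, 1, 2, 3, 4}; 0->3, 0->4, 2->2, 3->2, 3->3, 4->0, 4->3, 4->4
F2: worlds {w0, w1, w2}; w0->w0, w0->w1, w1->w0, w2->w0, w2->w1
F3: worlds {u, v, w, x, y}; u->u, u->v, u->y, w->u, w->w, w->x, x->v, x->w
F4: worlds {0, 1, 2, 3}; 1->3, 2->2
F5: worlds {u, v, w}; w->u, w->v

The schema corresponds to a generalized confluence (Geach) condition: forall x forall y (x R^2 y -> exists w (y R^2 w & x R^2 w)).
F1: holds.
F2: holds.
F3: fails — uR²v but no t with vR²t and uR²t.
F4: holds.
F5: holds.
Valid on: F1, F2, F4, F5.

F1, F2, F4, F5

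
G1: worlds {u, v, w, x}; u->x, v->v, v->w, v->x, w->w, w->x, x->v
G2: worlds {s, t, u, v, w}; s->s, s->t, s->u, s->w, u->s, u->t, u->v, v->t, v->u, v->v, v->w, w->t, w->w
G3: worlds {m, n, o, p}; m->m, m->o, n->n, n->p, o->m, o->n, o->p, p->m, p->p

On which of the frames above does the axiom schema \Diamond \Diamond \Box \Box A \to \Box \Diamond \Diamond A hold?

G1, G3

The schema corresponds to a generalized confluence (Geach) condition: \forall x \forall y \forall z ((x R^2 y \wedge xRz) \to \exists w (y R^2 w \wedge z R^2 w)).
G1: holds.
G2: fails — sR²s, sRt but no w* with sR²w* and tR²w*.
G3: holds.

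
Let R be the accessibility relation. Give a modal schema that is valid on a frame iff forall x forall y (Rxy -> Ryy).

The condition is shift-reflexivity. The T□ schema □(□s → s) defines it.
Suppose □(□s→s) is valid. Take Rxy and set V(s)={w : Ryw}. Then at y, □s holds; since □(□s→s) at x, □s→s at y, so s at y, i.e. Ryy.

□(□s → s)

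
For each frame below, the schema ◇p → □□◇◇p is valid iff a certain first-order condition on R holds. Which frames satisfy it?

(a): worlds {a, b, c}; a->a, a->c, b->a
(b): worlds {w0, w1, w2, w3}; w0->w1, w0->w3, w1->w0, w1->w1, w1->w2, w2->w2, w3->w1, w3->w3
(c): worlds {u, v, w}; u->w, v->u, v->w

The schema corresponds to a generalized confluence (Geach) condition: ∀x ∀y ∀z ((xRy ∧ xR²z) → ∃w (y = w ∧ zR²w)).
(a): fails — aRa, aR²c but no w with a=w and cR²w.
(b): fails — w0Rw1, w0R²w2 but no w with w1=w and w2R²w.
(c): fails — vRu, vR²w but no t with u=t and wR²t.

none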